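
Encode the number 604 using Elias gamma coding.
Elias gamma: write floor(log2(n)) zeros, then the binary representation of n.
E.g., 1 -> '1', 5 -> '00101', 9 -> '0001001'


num_bits = floor(log2(604)) + 1 = 10
leading_zeros = num_bits - 1 = 9
binary(604) = 1001011100

Elias gamma(604) = '000000000' + '1001011100' = 0000000001001011100 (19 bits)


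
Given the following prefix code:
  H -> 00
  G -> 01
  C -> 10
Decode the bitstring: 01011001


Decoding step by step:
Bits 01 -> G
Bits 01 -> G
Bits 10 -> C
Bits 01 -> G


Decoded message: GGCG


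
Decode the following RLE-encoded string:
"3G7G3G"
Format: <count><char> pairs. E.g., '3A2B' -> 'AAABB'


Expanding each <count><char> pair:
  3G -> 'GGG'
  7G -> 'GGGGGGG'
  3G -> 'GGG'

Decoded = GGGGGGGGGGGGG


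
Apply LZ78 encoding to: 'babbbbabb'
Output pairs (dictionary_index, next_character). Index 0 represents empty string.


LZ78 encoding steps:
Dictionary: {0: ''}
Step 1: w='' (idx 0), next='b' -> output (0, 'b'), add 'b' as idx 1
Step 2: w='' (idx 0), next='a' -> output (0, 'a'), add 'a' as idx 2
Step 3: w='b' (idx 1), next='b' -> output (1, 'b'), add 'bb' as idx 3
Step 4: w='bb' (idx 3), next='a' -> output (3, 'a'), add 'bba' as idx 4
Step 5: w='bb' (idx 3), end of input -> output (3, '')


Encoded: [(0, 'b'), (0, 'a'), (1, 'b'), (3, 'a'), (3, '')]


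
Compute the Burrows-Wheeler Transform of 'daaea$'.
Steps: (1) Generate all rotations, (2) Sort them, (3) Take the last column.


Rotations (sorted):
  0: $daaea -> last char: a
  1: a$daae -> last char: e
  2: aaea$d -> last char: d
  3: aea$da -> last char: a
  4: daaea$ -> last char: $
  5: ea$daa -> last char: a


BWT = aeda$a


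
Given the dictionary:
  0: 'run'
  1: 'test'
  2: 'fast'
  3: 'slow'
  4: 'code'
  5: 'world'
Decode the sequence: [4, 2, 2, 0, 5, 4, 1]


Look up each index in the dictionary:
  4 -> 'code'
  2 -> 'fast'
  2 -> 'fast'
  0 -> 'run'
  5 -> 'world'
  4 -> 'code'
  1 -> 'test'

Decoded: "code fast fast run world code test"


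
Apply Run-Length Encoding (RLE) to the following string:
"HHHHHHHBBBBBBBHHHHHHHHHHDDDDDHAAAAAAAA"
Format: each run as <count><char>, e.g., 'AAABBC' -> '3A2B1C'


Scanning runs left to right:
  i=0: run of 'H' x 7 -> '7H'
  i=7: run of 'B' x 7 -> '7B'
  i=14: run of 'H' x 10 -> '10H'
  i=24: run of 'D' x 5 -> '5D'
  i=29: run of 'H' x 1 -> '1H'
  i=30: run of 'A' x 8 -> '8A'

RLE = 7H7B10H5D1H8A


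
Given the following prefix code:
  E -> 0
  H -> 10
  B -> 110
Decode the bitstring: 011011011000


Decoding step by step:
Bits 0 -> E
Bits 110 -> B
Bits 110 -> B
Bits 110 -> B
Bits 0 -> E
Bits 0 -> E


Decoded message: EBBBEE


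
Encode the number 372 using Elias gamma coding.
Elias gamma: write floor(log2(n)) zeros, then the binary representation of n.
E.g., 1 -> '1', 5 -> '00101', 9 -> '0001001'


num_bits = floor(log2(372)) + 1 = 9
leading_zeros = num_bits - 1 = 8
binary(372) = 101110100

Elias gamma(372) = '00000000' + '101110100' = 00000000101110100 (17 bits)


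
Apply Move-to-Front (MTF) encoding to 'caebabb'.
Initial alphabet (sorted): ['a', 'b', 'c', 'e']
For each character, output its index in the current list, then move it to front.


MTF encoding:
'c': index 2 in ['a', 'b', 'c', 'e'] -> ['c', 'a', 'b', 'e']
'a': index 1 in ['c', 'a', 'b', 'e'] -> ['a', 'c', 'b', 'e']
'e': index 3 in ['a', 'c', 'b', 'e'] -> ['e', 'a', 'c', 'b']
'b': index 3 in ['e', 'a', 'c', 'b'] -> ['b', 'e', 'a', 'c']
'a': index 2 in ['b', 'e', 'a', 'c'] -> ['a', 'b', 'e', 'c']
'b': index 1 in ['a', 'b', 'e', 'c'] -> ['b', 'a', 'e', 'c']
'b': index 0 in ['b', 'a', 'e', 'c'] -> ['b', 'a', 'e', 'c']


Output: [2, 1, 3, 3, 2, 1, 0]


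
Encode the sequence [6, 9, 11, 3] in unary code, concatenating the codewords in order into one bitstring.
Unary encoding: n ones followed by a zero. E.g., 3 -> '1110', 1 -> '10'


Encode each number as n ones followed by a terminating 0:
  6 -> 1111110 (7 bits)
  9 -> 1111111110 (10 bits)
  11 -> 111111111110 (12 bits)
  3 -> 1110 (4 bits)
Total length = 7 + 10 + 12 + 4 = 33 bits.

Unary([6, 9, 11, 3]) = 111111011111111101111111111101110 (33 bits)


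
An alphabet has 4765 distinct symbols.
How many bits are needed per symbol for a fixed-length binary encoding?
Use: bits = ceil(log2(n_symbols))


log2(4765) = 12.2183
Bracket: 2^12 = 4096 < 4765 <= 2^13 = 8192
So ceil(log2(4765)) = 13

bits = ceil(log2(4765)) = ceil(12.2183) = 13 bits


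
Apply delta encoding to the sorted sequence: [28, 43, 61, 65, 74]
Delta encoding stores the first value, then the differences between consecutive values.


First value: 28
Deltas:
  43 - 28 = 15
  61 - 43 = 18
  65 - 61 = 4
  74 - 65 = 9


Delta encoded: [28, 15, 18, 4, 9]


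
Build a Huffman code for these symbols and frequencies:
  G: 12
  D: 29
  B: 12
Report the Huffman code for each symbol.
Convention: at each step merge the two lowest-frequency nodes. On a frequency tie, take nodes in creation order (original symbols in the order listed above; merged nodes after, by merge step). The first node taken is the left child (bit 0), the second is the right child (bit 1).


Huffman tree construction:
Step 1: Merge G(12) + B(12) = 24
Step 2: Merge (G+B)(24) + D(29) = 53
Read each symbol's code off the tree from the root (left child = 0, right child = 1).

Codes:
  G: 00 (length 2)
  D: 1 (length 1)
  B: 01 (length 2)
Average code length: 77/53 = 1.4528 bits/symbol


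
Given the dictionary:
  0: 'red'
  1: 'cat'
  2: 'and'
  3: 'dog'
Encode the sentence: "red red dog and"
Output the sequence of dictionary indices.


Look up each word in the dictionary:
  'red' -> 0
  'red' -> 0
  'dog' -> 3
  'and' -> 2

Encoded: [0, 0, 3, 2]


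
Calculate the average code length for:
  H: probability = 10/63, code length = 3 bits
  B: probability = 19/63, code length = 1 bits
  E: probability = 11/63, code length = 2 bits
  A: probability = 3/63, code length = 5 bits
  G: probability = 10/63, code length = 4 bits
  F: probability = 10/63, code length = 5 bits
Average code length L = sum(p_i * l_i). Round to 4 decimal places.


Weighted contributions p_i * l_i:
  H: (10/63) * 3 = 30/63
  B: (19/63) * 1 = 19/63
  E: (11/63) * 2 = 22/63
  A: (3/63) * 5 = 15/63
  G: (10/63) * 4 = 40/63
  F: (10/63) * 5 = 50/63
Sum = (30 + 19 + 22 + 15 + 40 + 50)/63 = 176/63

L = 176/63 = 2.7937 bits/symbol


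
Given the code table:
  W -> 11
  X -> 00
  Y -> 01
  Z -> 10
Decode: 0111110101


Decoding:
01 -> Y
11 -> W
11 -> W
01 -> Y
01 -> Y


Result: YWWYY


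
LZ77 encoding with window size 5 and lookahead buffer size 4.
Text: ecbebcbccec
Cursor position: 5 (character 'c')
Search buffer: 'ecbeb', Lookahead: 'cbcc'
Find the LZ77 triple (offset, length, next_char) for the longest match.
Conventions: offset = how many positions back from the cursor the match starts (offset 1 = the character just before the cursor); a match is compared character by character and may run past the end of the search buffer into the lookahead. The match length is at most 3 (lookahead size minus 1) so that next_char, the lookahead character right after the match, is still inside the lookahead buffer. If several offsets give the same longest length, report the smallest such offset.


Try each offset into the search buffer:
  offset=1 (pos 4, char 'b'): match length 0
  offset=2 (pos 3, char 'e'): match length 0
  offset=3 (pos 2, char 'b'): match length 0
  offset=4 (pos 1, char 'c'): match length 2
  offset=5 (pos 0, char 'e'): match length 0
Longest match has length 2 at offset 4.
next_char = character at position 5 + 2 = 7 -> 'c'

Best match: offset=4, length=2 (matching 'cb' starting at position 1)
LZ77 triple: (4, 2, 'c')


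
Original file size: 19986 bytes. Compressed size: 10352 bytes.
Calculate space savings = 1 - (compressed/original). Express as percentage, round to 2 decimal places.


ratio = compressed/original = 10352/19986 = 0.517963
savings = 1 - ratio = 1 - 0.517963 = 0.482037
as a percentage: 0.482037 * 100 = 48.2%

Space savings = 1 - 10352/19986 = 48.2%


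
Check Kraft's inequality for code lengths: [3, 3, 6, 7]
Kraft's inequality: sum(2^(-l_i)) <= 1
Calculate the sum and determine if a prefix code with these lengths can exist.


Sum = 2^(-3) + 2^(-3) + 2^(-6) + 2^(-7)
    = 0.125 + 0.125 + 0.015625 + 0.0078125
    = 35/128 = 0.2734375
Since 0.2734375 <= 1, Kraft's inequality IS satisfied.
A prefix code with these lengths CAN exist.

Kraft sum = 0.2734375. Satisfied.


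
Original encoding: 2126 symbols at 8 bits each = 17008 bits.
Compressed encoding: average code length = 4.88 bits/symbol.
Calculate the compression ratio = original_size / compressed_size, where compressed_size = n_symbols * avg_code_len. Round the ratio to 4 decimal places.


original_size = n_symbols * orig_bits = 2126 * 8 = 17008 bits
compressed_size = n_symbols * avg_code_len = 2126 * 4.88 = 10374.88 bits
ratio = original_size / compressed_size = 17008 / 10374.88 = 1.6393

Compression ratio = 1.6393


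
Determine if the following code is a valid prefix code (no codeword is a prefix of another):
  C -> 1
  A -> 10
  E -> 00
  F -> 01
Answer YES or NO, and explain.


Checking each pair (does one codeword prefix another?):
  C='1' vs A='10': prefix -- VIOLATION

NO -- this is NOT a valid prefix code. C (1) is a prefix of A (10).


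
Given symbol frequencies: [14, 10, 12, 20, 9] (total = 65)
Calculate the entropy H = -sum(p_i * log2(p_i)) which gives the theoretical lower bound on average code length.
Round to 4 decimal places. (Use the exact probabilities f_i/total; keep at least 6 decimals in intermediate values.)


Per-symbol terms -p_i * log2(p_i) with p_i = f_i/65:
  p = 14/65 = 0.215385: log2(p) = -2.215013, -p*log2(p) = 0.477080
  p = 10/65 = 0.153846: log2(p) = -2.700440, -p*log2(p) = 0.415452
  p = 12/65 = 0.184615: log2(p) = -2.437405, -p*log2(p) = 0.449983
  p = 20/65 = 0.307692: log2(p) = -1.700440, -p*log2(p) = 0.523212
  p = 9/65 = 0.138462: log2(p) = -2.852443, -p*log2(p) = 0.394954
H = 0.477080 + 0.415452 + 0.449983 + 0.523212 + 0.394954 = 2.260681

H = 2.2607 bits/symbol


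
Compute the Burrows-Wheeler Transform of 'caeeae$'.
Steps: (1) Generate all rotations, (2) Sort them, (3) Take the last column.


Rotations (sorted):
  0: $caeeae -> last char: e
  1: ae$caee -> last char: e
  2: aeeae$c -> last char: c
  3: caeeae$ -> last char: $
  4: e$caeea -> last char: a
  5: eae$cae -> last char: e
  6: eeae$ca -> last char: a


BWT = eec$aea


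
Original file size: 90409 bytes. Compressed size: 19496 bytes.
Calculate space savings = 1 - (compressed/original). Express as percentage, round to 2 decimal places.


ratio = compressed/original = 19496/90409 = 0.215642
savings = 1 - ratio = 1 - 0.215642 = 0.784358
as a percentage: 0.784358 * 100 = 78.44%

Space savings = 1 - 19496/90409 = 78.44%


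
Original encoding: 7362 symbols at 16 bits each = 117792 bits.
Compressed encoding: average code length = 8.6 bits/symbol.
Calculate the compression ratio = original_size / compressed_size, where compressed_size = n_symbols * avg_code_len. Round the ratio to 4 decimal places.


original_size = n_symbols * orig_bits = 7362 * 16 = 117792 bits
compressed_size = n_symbols * avg_code_len = 7362 * 8.6 = 63313.2 bits
ratio = original_size / compressed_size = 117792 / 63313.2 = 1.8605

Compression ratio = 1.8605


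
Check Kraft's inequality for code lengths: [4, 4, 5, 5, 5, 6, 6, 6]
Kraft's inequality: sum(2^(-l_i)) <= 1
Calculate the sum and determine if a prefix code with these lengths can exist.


Sum = 2^(-4) + 2^(-4) + 2^(-5) + 2^(-5) + 2^(-5) + 2^(-6) + 2^(-6) + 2^(-6)
    = 0.0625 + 0.0625 + 0.03125 + 0.03125 + 0.03125 + 0.015625 + 0.015625 + 0.015625
    = 17/64 = 0.265625
Since 0.265625 <= 1, Kraft's inequality IS satisfied.
A prefix code with these lengths CAN exist.

Kraft sum = 0.265625. Satisfied.


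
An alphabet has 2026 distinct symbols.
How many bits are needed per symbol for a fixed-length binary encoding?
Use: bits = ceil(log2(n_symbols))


log2(2026) = 10.9844
Bracket: 2^10 = 1024 < 2026 <= 2^11 = 2048
So ceil(log2(2026)) = 11

bits = ceil(log2(2026)) = ceil(10.9844) = 11 bits


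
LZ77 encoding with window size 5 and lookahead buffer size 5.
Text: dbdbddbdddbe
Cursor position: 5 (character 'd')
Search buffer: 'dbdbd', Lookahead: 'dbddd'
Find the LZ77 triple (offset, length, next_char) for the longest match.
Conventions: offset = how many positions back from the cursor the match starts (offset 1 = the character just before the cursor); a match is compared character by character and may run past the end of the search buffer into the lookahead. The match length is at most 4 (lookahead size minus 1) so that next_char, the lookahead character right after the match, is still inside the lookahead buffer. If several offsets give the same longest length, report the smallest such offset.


Try each offset into the search buffer:
  offset=1 (pos 4, char 'd'): match length 1
  offset=2 (pos 3, char 'b'): match length 0
  offset=3 (pos 2, char 'd'): match length 4
  offset=4 (pos 1, char 'b'): match length 0
  offset=5 (pos 0, char 'd'): match length 3
Longest match has length 4 at offset 3.
next_char = character at position 5 + 4 = 9 -> 'd'

Best match: offset=3, length=4 (matching 'dbdd' starting at position 2)
LZ77 triple: (3, 4, 'd')


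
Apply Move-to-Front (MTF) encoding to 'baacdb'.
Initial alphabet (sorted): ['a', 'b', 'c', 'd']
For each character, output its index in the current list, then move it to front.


MTF encoding:
'b': index 1 in ['a', 'b', 'c', 'd'] -> ['b', 'a', 'c', 'd']
'a': index 1 in ['b', 'a', 'c', 'd'] -> ['a', 'b', 'c', 'd']
'a': index 0 in ['a', 'b', 'c', 'd'] -> ['a', 'b', 'c', 'd']
'c': index 2 in ['a', 'b', 'c', 'd'] -> ['c', 'a', 'b', 'd']
'd': index 3 in ['c', 'a', 'b', 'd'] -> ['d', 'c', 'a', 'b']
'b': index 3 in ['d', 'c', 'a', 'b'] -> ['b', 'd', 'c', 'a']


Output: [1, 1, 0, 2, 3, 3]


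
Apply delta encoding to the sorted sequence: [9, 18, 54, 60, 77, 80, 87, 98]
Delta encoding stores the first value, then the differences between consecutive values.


First value: 9
Deltas:
  18 - 9 = 9
  54 - 18 = 36
  60 - 54 = 6
  77 - 60 = 17
  80 - 77 = 3
  87 - 80 = 7
  98 - 87 = 11


Delta encoded: [9, 9, 36, 6, 17, 3, 7, 11]


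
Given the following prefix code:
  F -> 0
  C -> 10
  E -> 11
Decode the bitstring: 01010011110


Decoding step by step:
Bits 0 -> F
Bits 10 -> C
Bits 10 -> C
Bits 0 -> F
Bits 11 -> E
Bits 11 -> E
Bits 0 -> F


Decoded message: FCCFEEF


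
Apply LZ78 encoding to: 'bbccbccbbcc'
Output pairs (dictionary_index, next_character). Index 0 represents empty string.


LZ78 encoding steps:
Dictionary: {0: ''}
Step 1: w='' (idx 0), next='b' -> output (0, 'b'), add 'b' as idx 1
Step 2: w='b' (idx 1), next='c' -> output (1, 'c'), add 'bc' as idx 2
Step 3: w='' (idx 0), next='c' -> output (0, 'c'), add 'c' as idx 3
Step 4: w='bc' (idx 2), next='c' -> output (2, 'c'), add 'bcc' as idx 4
Step 5: w='b' (idx 1), next='b' -> output (1, 'b'), add 'bb' as idx 5
Step 6: w='c' (idx 3), next='c' -> output (3, 'c'), add 'cc' as idx 6


Encoded: [(0, 'b'), (1, 'c'), (0, 'c'), (2, 'c'), (1, 'b'), (3, 'c')]


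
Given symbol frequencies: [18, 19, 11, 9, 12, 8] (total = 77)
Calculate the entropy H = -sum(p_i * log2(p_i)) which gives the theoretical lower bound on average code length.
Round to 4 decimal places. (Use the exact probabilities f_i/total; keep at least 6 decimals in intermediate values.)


Per-symbol terms -p_i * log2(p_i) with p_i = f_i/77:
  p = 18/77 = 0.233766: log2(p) = -2.096862, -p*log2(p) = 0.490175
  p = 19/77 = 0.246753: log2(p) = -2.018859, -p*log2(p) = 0.498160
  p = 11/77 = 0.142857: log2(p) = -2.807355, -p*log2(p) = 0.401051
  p = 9/77 = 0.116883: log2(p) = -3.096862, -p*log2(p) = 0.361971
  p = 12/77 = 0.155844: log2(p) = -2.681824, -p*log2(p) = 0.417947
  p = 8/77 = 0.103896: log2(p) = -3.266787, -p*log2(p) = 0.339406
H = 0.490175 + 0.498160 + 0.401051 + 0.361971 + 0.417947 + 0.339406 = 2.508710

H = 2.5087 bits/symbol


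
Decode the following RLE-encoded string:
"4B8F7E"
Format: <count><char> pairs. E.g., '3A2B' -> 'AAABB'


Expanding each <count><char> pair:
  4B -> 'BBBB'
  8F -> 'FFFFFFFF'
  7E -> 'EEEEEEE'

Decoded = BBBBFFFFFFFFEEEEEEE


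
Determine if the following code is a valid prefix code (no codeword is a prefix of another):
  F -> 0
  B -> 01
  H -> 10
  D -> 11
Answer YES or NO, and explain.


Checking each pair (does one codeword prefix another?):
  F='0' vs B='01': prefix -- VIOLATION

NO -- this is NOT a valid prefix code. F (0) is a prefix of B (01).


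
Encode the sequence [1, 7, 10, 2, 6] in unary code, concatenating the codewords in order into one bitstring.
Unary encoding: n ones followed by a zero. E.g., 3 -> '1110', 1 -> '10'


Encode each number as n ones followed by a terminating 0:
  1 -> 10 (2 bits)
  7 -> 11111110 (8 bits)
  10 -> 11111111110 (11 bits)
  2 -> 110 (3 bits)
  6 -> 1111110 (7 bits)
Total length = 2 + 8 + 11 + 3 + 7 = 31 bits.

Unary([1, 7, 10, 2, 6]) = 1011111110111111111101101111110 (31 bits)


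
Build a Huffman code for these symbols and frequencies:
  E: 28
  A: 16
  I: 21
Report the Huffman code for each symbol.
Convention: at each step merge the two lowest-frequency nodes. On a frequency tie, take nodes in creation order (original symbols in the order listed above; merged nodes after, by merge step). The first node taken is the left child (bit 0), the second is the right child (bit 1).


Huffman tree construction:
Step 1: Merge A(16) + I(21) = 37
Step 2: Merge E(28) + (A+I)(37) = 65
Read each symbol's code off the tree from the root (left child = 0, right child = 1).

Codes:
  E: 0 (length 1)
  A: 10 (length 2)
  I: 11 (length 2)
Average code length: 102/65 = 1.5692 bits/symbol


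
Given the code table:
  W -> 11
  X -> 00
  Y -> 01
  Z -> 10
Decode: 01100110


Decoding:
01 -> Y
10 -> Z
01 -> Y
10 -> Z


Result: YZYZ


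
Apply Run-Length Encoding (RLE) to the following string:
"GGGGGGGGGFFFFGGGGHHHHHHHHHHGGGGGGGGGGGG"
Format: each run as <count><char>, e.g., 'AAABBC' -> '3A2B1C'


Scanning runs left to right:
  i=0: run of 'G' x 9 -> '9G'
  i=9: run of 'F' x 4 -> '4F'
  i=13: run of 'G' x 4 -> '4G'
  i=17: run of 'H' x 10 -> '10H'
  i=27: run of 'G' x 12 -> '12G'

RLE = 9G4F4G10H12G


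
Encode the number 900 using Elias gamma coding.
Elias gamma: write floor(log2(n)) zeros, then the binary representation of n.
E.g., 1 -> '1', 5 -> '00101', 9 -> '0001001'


num_bits = floor(log2(900)) + 1 = 10
leading_zeros = num_bits - 1 = 9
binary(900) = 1110000100

Elias gamma(900) = '000000000' + '1110000100' = 0000000001110000100 (19 bits)


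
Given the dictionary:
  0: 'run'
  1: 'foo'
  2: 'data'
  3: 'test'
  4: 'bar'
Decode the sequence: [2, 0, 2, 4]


Look up each index in the dictionary:
  2 -> 'data'
  0 -> 'run'
  2 -> 'data'
  4 -> 'bar'

Decoded: "data run data bar"


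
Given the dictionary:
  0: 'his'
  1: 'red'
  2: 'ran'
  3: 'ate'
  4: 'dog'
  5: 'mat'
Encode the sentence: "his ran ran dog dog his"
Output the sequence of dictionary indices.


Look up each word in the dictionary:
  'his' -> 0
  'ran' -> 2
  'ran' -> 2
  'dog' -> 4
  'dog' -> 4
  'his' -> 0

Encoded: [0, 2, 2, 4, 4, 0]


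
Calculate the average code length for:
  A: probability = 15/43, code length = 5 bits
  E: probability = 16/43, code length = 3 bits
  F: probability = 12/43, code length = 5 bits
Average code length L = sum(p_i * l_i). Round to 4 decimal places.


Weighted contributions p_i * l_i:
  A: (15/43) * 5 = 75/43
  E: (16/43) * 3 = 48/43
  F: (12/43) * 5 = 60/43
Sum = (75 + 48 + 60)/43 = 183/43

L = 183/43 = 4.2558 bits/symbol


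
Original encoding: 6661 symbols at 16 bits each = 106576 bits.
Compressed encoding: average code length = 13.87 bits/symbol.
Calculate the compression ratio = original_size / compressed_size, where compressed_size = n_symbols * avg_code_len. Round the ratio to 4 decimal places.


original_size = n_symbols * orig_bits = 6661 * 16 = 106576 bits
compressed_size = n_symbols * avg_code_len = 6661 * 13.87 = 92388.07 bits
ratio = original_size / compressed_size = 106576 / 92388.07 = 1.1536

Compression ratio = 1.1536


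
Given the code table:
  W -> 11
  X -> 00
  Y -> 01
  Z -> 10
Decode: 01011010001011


Decoding:
01 -> Y
01 -> Y
10 -> Z
10 -> Z
00 -> X
10 -> Z
11 -> W


Result: YYZZXZW


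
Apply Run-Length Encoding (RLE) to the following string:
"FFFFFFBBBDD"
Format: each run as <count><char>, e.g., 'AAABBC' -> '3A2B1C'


Scanning runs left to right:
  i=0: run of 'F' x 6 -> '6F'
  i=6: run of 'B' x 3 -> '3B'
  i=9: run of 'D' x 2 -> '2D'

RLE = 6F3B2D


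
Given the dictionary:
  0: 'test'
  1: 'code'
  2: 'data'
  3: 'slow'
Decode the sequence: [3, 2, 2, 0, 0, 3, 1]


Look up each index in the dictionary:
  3 -> 'slow'
  2 -> 'data'
  2 -> 'data'
  0 -> 'test'
  0 -> 'test'
  3 -> 'slow'
  1 -> 'code'

Decoded: "slow data data test test slow code"


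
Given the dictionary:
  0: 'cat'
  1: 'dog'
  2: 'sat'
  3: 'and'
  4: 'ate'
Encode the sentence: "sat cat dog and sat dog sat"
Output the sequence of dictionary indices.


Look up each word in the dictionary:
  'sat' -> 2
  'cat' -> 0
  'dog' -> 1
  'and' -> 3
  'sat' -> 2
  'dog' -> 1
  'sat' -> 2

Encoded: [2, 0, 1, 3, 2, 1, 2]


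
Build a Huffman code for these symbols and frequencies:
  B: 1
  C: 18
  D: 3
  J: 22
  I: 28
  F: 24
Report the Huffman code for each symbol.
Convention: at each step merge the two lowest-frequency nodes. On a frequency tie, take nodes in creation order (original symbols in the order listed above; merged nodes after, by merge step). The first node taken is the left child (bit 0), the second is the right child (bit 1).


Huffman tree construction:
Step 1: Merge B(1) + D(3) = 4
Step 2: Merge (B+D)(4) + C(18) = 22
Step 3: Merge J(22) + ((B+D)+C)(22) = 44
Step 4: Merge F(24) + I(28) = 52
Step 5: Merge (J+((B+D)+C))(44) + (F+I)(52) = 96
Read each symbol's code off the tree from the root (left child = 0, right child = 1).

Codes:
  B: 0100 (length 4)
  C: 011 (length 3)
  D: 0101 (length 4)
  J: 00 (length 2)
  I: 11 (length 2)
  F: 10 (length 2)
Average code length: 218/96 = 2.2708 bits/symbol


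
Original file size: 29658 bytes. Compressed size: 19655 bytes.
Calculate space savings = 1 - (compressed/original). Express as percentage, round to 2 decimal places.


ratio = compressed/original = 19655/29658 = 0.662722
savings = 1 - ratio = 1 - 0.662722 = 0.337278
as a percentage: 0.337278 * 100 = 33.73%

Space savings = 1 - 19655/29658 = 33.73%


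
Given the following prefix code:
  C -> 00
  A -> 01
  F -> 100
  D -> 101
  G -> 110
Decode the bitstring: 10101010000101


Decoding step by step:
Bits 101 -> D
Bits 01 -> A
Bits 01 -> A
Bits 00 -> C
Bits 00 -> C
Bits 101 -> D


Decoded message: DAACCD


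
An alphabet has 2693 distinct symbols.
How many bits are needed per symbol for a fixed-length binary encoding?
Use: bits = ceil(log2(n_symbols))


log2(2693) = 11.395
Bracket: 2^11 = 2048 < 2693 <= 2^12 = 4096
So ceil(log2(2693)) = 12

bits = ceil(log2(2693)) = ceil(11.395) = 12 bits


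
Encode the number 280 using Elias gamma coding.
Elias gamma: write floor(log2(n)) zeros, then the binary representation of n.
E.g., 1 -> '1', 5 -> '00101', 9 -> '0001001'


num_bits = floor(log2(280)) + 1 = 9
leading_zeros = num_bits - 1 = 8
binary(280) = 100011000

Elias gamma(280) = '00000000' + '100011000' = 00000000100011000 (17 bits)


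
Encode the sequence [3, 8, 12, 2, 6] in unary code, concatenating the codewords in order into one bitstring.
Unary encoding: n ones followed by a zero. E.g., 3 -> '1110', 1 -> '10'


Encode each number as n ones followed by a terminating 0:
  3 -> 1110 (4 bits)
  8 -> 111111110 (9 bits)
  12 -> 1111111111110 (13 bits)
  2 -> 110 (3 bits)
  6 -> 1111110 (7 bits)
Total length = 4 + 9 + 13 + 3 + 7 = 36 bits.

Unary([3, 8, 12, 2, 6]) = 111011111111011111111111101101111110 (36 bits)


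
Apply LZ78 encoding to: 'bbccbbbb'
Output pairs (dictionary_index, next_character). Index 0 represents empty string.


LZ78 encoding steps:
Dictionary: {0: ''}
Step 1: w='' (idx 0), next='b' -> output (0, 'b'), add 'b' as idx 1
Step 2: w='b' (idx 1), next='c' -> output (1, 'c'), add 'bc' as idx 2
Step 3: w='' (idx 0), next='c' -> output (0, 'c'), add 'c' as idx 3
Step 4: w='b' (idx 1), next='b' -> output (1, 'b'), add 'bb' as idx 4
Step 5: w='bb' (idx 4), end of input -> output (4, '')


Encoded: [(0, 'b'), (1, 'c'), (0, 'c'), (1, 'b'), (4, '')]


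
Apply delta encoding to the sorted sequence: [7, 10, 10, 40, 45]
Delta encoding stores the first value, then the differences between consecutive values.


First value: 7
Deltas:
  10 - 7 = 3
  10 - 10 = 0
  40 - 10 = 30
  45 - 40 = 5


Delta encoded: [7, 3, 0, 30, 5]


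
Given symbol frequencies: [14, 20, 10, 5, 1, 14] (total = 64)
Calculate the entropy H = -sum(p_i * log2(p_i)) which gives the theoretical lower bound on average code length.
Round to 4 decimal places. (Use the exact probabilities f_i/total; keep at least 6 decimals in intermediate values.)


Per-symbol terms -p_i * log2(p_i) with p_i = f_i/64:
  p = 14/64 = 0.218750: log2(p) = -2.192645, -p*log2(p) = 0.479641
  p = 20/64 = 0.312500: log2(p) = -1.678072, -p*log2(p) = 0.524397
  p = 10/64 = 0.156250: log2(p) = -2.678072, -p*log2(p) = 0.418449
  p = 5/64 = 0.078125: log2(p) = -3.678072, -p*log2(p) = 0.287349
  p = 1/64 = 0.015625: log2(p) = -6.000000, -p*log2(p) = 0.093750
  p = 14/64 = 0.218750: log2(p) = -2.192645, -p*log2(p) = 0.479641
H = 0.479641 + 0.524397 + 0.418449 + 0.287349 + 0.093750 + 0.479641 = 2.283227

H = 2.2832 bits/symbol


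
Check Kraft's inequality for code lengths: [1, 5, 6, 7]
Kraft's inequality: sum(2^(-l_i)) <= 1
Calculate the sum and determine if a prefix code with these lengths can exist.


Sum = 2^(-1) + 2^(-5) + 2^(-6) + 2^(-7)
    = 0.5 + 0.03125 + 0.015625 + 0.0078125
    = 71/128 = 0.5546875
Since 0.5546875 <= 1, Kraft's inequality IS satisfied.
A prefix code with these lengths CAN exist.

Kraft sum = 0.5546875. Satisfied.


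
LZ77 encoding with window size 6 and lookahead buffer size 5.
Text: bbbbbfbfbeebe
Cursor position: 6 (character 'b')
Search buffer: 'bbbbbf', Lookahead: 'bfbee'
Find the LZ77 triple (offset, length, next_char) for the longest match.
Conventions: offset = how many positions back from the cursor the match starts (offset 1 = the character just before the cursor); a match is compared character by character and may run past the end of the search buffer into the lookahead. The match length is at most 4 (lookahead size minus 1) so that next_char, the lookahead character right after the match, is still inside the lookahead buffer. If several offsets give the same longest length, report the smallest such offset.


Try each offset into the search buffer:
  offset=1 (pos 5, char 'f'): match length 0
  offset=2 (pos 4, char 'b'): match length 3
  offset=3 (pos 3, char 'b'): match length 1
  offset=4 (pos 2, char 'b'): match length 1
  offset=5 (pos 1, char 'b'): match length 1
  offset=6 (pos 0, char 'b'): match length 1
Longest match has length 3 at offset 2.
next_char = character at position 6 + 3 = 9 -> 'e'

Best match: offset=2, length=3 (matching 'bfb' starting at position 4)
LZ77 triple: (2, 3, 'e')


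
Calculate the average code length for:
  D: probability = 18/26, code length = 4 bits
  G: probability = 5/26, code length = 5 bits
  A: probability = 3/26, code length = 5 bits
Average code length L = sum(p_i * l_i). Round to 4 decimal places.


Weighted contributions p_i * l_i:
  D: (18/26) * 4 = 72/26
  G: (5/26) * 5 = 25/26
  A: (3/26) * 5 = 15/26
Sum = (72 + 25 + 15)/26 = 112/26

L = 112/26 = 4.3077 bits/symbol


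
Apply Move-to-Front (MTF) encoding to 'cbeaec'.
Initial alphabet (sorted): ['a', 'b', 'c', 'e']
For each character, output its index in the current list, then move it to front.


MTF encoding:
'c': index 2 in ['a', 'b', 'c', 'e'] -> ['c', 'a', 'b', 'e']
'b': index 2 in ['c', 'a', 'b', 'e'] -> ['b', 'c', 'a', 'e']
'e': index 3 in ['b', 'c', 'a', 'e'] -> ['e', 'b', 'c', 'a']
'a': index 3 in ['e', 'b', 'c', 'a'] -> ['a', 'e', 'b', 'c']
'e': index 1 in ['a', 'e', 'b', 'c'] -> ['e', 'a', 'b', 'c']
'c': index 3 in ['e', 'a', 'b', 'c'] -> ['c', 'e', 'a', 'b']


Output: [2, 2, 3, 3, 1, 3]


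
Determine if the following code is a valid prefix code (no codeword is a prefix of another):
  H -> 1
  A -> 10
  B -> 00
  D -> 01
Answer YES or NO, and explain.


Checking each pair (does one codeword prefix another?):
  H='1' vs A='10': prefix -- VIOLATION

NO -- this is NOT a valid prefix code. H (1) is a prefix of A (10).


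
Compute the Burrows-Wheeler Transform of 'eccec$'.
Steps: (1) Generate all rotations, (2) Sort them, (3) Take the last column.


Rotations (sorted):
  0: $eccec -> last char: c
  1: c$ecce -> last char: e
  2: ccec$e -> last char: e
  3: cec$ec -> last char: c
  4: ec$ecc -> last char: c
  5: eccec$ -> last char: $


BWT = ceecc$


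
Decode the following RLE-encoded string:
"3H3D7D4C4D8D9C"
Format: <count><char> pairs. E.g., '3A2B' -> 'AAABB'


Expanding each <count><char> pair:
  3H -> 'HHH'
  3D -> 'DDD'
  7D -> 'DDDDDDD'
  4C -> 'CCCC'
  4D -> 'DDDD'
  8D -> 'DDDDDDDD'
  9C -> 'CCCCCCCCC'

Decoded = HHHDDDDDDDDDDCCCCDDDDDDDDDDDDCCCCCCCCC


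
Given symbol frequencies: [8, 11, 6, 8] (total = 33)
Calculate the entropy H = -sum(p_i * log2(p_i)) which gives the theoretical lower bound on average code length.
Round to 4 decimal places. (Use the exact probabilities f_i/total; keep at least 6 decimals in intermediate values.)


Per-symbol terms -p_i * log2(p_i) with p_i = f_i/33:
  p = 8/33 = 0.242424: log2(p) = -2.044394, -p*log2(p) = 0.495611
  p = 11/33 = 0.333333: log2(p) = -1.584963, -p*log2(p) = 0.528321
  p = 6/33 = 0.181818: log2(p) = -2.459432, -p*log2(p) = 0.447169
  p = 8/33 = 0.242424: log2(p) = -2.044394, -p*log2(p) = 0.495611
H = 0.495611 + 0.528321 + 0.447169 + 0.495611 = 1.966712

H = 1.9667 bits/symbol


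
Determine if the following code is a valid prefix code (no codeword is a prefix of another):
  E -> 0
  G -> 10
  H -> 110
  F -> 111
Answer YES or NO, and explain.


Checking each pair (does one codeword prefix another?):
  E='0' vs G='10': no prefix
  E='0' vs H='110': no prefix
  E='0' vs F='111': no prefix
  G='10' vs E='0': no prefix
  G='10' vs H='110': no prefix
  G='10' vs F='111': no prefix
  H='110' vs E='0': no prefix
  H='110' vs G='10': no prefix
  H='110' vs F='111': no prefix
  F='111' vs E='0': no prefix
  F='111' vs G='10': no prefix
  F='111' vs H='110': no prefix
No violation found over all pairs.

YES -- this is a valid prefix code. No codeword is a prefix of any other codeword.


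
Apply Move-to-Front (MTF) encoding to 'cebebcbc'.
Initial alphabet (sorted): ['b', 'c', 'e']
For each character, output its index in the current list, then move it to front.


MTF encoding:
'c': index 1 in ['b', 'c', 'e'] -> ['c', 'b', 'e']
'e': index 2 in ['c', 'b', 'e'] -> ['e', 'c', 'b']
'b': index 2 in ['e', 'c', 'b'] -> ['b', 'e', 'c']
'e': index 1 in ['b', 'e', 'c'] -> ['e', 'b', 'c']
'b': index 1 in ['e', 'b', 'c'] -> ['b', 'e', 'c']
'c': index 2 in ['b', 'e', 'c'] -> ['c', 'b', 'e']
'b': index 1 in ['c', 'b', 'e'] -> ['b', 'c', 'e']
'c': index 1 in ['b', 'c', 'e'] -> ['c', 'b', 'e']


Output: [1, 2, 2, 1, 1, 2, 1, 1]


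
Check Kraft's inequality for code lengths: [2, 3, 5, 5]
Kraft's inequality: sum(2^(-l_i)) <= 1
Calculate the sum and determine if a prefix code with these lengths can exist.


Sum = 2^(-2) + 2^(-3) + 2^(-5) + 2^(-5)
    = 0.25 + 0.125 + 0.03125 + 0.03125
    = 14/32 = 0.4375
Since 0.4375 <= 1, Kraft's inequality IS satisfied.
A prefix code with these lengths CAN exist.

Kraft sum = 0.4375. Satisfied.


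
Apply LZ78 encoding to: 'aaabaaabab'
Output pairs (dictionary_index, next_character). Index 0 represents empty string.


LZ78 encoding steps:
Dictionary: {0: ''}
Step 1: w='' (idx 0), next='a' -> output (0, 'a'), add 'a' as idx 1
Step 2: w='a' (idx 1), next='a' -> output (1, 'a'), add 'aa' as idx 2
Step 3: w='' (idx 0), next='b' -> output (0, 'b'), add 'b' as idx 3
Step 4: w='aa' (idx 2), next='a' -> output (2, 'a'), add 'aaa' as idx 4
Step 5: w='b' (idx 3), next='a' -> output (3, 'a'), add 'ba' as idx 5
Step 6: w='b' (idx 3), end of input -> output (3, '')


Encoded: [(0, 'a'), (1, 'a'), (0, 'b'), (2, 'a'), (3, 'a'), (3, '')]


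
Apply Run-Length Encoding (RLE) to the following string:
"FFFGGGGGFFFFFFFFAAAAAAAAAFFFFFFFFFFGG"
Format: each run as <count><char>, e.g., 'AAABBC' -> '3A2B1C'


Scanning runs left to right:
  i=0: run of 'F' x 3 -> '3F'
  i=3: run of 'G' x 5 -> '5G'
  i=8: run of 'F' x 8 -> '8F'
  i=16: run of 'A' x 9 -> '9A'
  i=25: run of 'F' x 10 -> '10F'
  i=35: run of 'G' x 2 -> '2G'

RLE = 3F5G8F9A10F2G


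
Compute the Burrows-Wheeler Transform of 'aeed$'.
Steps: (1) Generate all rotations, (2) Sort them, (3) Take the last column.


Rotations (sorted):
  0: $aeed -> last char: d
  1: aeed$ -> last char: $
  2: d$aee -> last char: e
  3: ed$ae -> last char: e
  4: eed$a -> last char: a


BWT = d$eea


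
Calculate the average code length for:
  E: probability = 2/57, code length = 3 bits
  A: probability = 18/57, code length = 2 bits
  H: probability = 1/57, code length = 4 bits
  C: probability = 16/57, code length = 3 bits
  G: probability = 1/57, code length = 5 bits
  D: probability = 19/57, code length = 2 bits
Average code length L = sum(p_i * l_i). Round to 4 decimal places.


Weighted contributions p_i * l_i:
  E: (2/57) * 3 = 6/57
  A: (18/57) * 2 = 36/57
  H: (1/57) * 4 = 4/57
  C: (16/57) * 3 = 48/57
  G: (1/57) * 5 = 5/57
  D: (19/57) * 2 = 38/57
Sum = (6 + 36 + 4 + 48 + 5 + 38)/57 = 137/57

L = 137/57 = 2.4035 bits/symbol


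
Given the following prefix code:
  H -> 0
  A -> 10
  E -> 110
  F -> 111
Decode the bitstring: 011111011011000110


Decoding step by step:
Bits 0 -> H
Bits 111 -> F
Bits 110 -> E
Bits 110 -> E
Bits 110 -> E
Bits 0 -> H
Bits 0 -> H
Bits 110 -> E


Decoded message: HFEEEHHE


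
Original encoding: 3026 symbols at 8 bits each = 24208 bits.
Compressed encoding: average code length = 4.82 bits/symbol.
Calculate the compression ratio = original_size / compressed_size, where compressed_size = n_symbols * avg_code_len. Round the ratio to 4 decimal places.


original_size = n_symbols * orig_bits = 3026 * 8 = 24208 bits
compressed_size = n_symbols * avg_code_len = 3026 * 4.82 = 14585.32 bits
ratio = original_size / compressed_size = 24208 / 14585.32 = 1.6598

Compression ratio = 1.6598


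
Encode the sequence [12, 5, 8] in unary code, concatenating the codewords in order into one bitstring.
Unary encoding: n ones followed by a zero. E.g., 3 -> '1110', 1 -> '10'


Encode each number as n ones followed by a terminating 0:
  12 -> 1111111111110 (13 bits)
  5 -> 111110 (6 bits)
  8 -> 111111110 (9 bits)
Total length = 13 + 6 + 9 = 28 bits.

Unary([12, 5, 8]) = 1111111111110111110111111110 (28 bits)


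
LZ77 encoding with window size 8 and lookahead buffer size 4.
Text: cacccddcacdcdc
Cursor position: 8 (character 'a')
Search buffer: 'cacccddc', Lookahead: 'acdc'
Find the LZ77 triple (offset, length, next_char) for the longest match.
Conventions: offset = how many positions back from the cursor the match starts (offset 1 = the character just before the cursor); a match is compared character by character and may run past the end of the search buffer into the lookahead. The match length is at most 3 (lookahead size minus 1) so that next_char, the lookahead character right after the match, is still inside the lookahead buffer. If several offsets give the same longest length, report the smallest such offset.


Try each offset into the search buffer:
  offset=1 (pos 7, char 'c'): match length 0
  offset=2 (pos 6, char 'd'): match length 0
  offset=3 (pos 5, char 'd'): match length 0
  offset=4 (pos 4, char 'c'): match length 0
  offset=5 (pos 3, char 'c'): match length 0
  offset=6 (pos 2, char 'c'): match length 0
  offset=7 (pos 1, char 'a'): match length 2
  offset=8 (pos 0, char 'c'): match length 0
Longest match has length 2 at offset 7.
next_char = character at position 8 + 2 = 10 -> 'd'

Best match: offset=7, length=2 (matching 'ac' starting at position 1)
LZ77 triple: (7, 2, 'd')


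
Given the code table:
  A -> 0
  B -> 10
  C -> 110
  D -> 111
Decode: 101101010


Decoding:
10 -> B
110 -> C
10 -> B
10 -> B


Result: BCBB


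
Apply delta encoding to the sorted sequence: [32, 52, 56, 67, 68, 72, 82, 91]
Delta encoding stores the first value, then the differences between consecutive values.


First value: 32
Deltas:
  52 - 32 = 20
  56 - 52 = 4
  67 - 56 = 11
  68 - 67 = 1
  72 - 68 = 4
  82 - 72 = 10
  91 - 82 = 9


Delta encoded: [32, 20, 4, 11, 1, 4, 10, 9]


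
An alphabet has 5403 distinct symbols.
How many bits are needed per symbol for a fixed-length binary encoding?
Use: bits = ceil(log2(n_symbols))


log2(5403) = 12.3995
Bracket: 2^12 = 4096 < 5403 <= 2^13 = 8192
So ceil(log2(5403)) = 13

bits = ceil(log2(5403)) = ceil(12.3995) = 13 bits


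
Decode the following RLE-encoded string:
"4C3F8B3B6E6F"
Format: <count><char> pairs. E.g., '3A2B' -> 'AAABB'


Expanding each <count><char> pair:
  4C -> 'CCCC'
  3F -> 'FFF'
  8B -> 'BBBBBBBB'
  3B -> 'BBB'
  6E -> 'EEEEEE'
  6F -> 'FFFFFF'

Decoded = CCCCFFFBBBBBBBBBBBEEEEEEFFFFFF


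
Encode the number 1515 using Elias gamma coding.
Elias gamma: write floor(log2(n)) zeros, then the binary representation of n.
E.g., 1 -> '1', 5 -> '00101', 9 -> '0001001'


num_bits = floor(log2(1515)) + 1 = 11
leading_zeros = num_bits - 1 = 10
binary(1515) = 10111101011

Elias gamma(1515) = '0000000000' + '10111101011' = 000000000010111101011 (21 bits)


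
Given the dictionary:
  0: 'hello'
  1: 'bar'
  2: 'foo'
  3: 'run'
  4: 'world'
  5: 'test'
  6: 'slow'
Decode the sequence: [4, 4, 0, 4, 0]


Look up each index in the dictionary:
  4 -> 'world'
  4 -> 'world'
  0 -> 'hello'
  4 -> 'world'
  0 -> 'hello'

Decoded: "world world hello world hello"


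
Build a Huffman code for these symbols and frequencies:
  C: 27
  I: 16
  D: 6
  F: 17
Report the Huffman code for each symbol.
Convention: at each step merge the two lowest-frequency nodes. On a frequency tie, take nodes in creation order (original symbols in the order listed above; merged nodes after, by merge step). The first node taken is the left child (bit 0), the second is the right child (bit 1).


Huffman tree construction:
Step 1: Merge D(6) + I(16) = 22
Step 2: Merge F(17) + (D+I)(22) = 39
Step 3: Merge C(27) + (F+(D+I))(39) = 66
Read each symbol's code off the tree from the root (left child = 0, right child = 1).

Codes:
  C: 0 (length 1)
  I: 111 (length 3)
  D: 110 (length 3)
  F: 10 (length 2)
Average code length: 127/66 = 1.9242 bits/symbol


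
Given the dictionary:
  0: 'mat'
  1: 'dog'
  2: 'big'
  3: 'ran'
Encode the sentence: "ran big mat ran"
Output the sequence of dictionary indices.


Look up each word in the dictionary:
  'ran' -> 3
  'big' -> 2
  'mat' -> 0
  'ran' -> 3

Encoded: [3, 2, 0, 3]


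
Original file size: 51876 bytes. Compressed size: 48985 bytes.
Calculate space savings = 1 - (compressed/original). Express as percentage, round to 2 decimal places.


ratio = compressed/original = 48985/51876 = 0.944271
savings = 1 - ratio = 1 - 0.944271 = 0.055729
as a percentage: 0.055729 * 100 = 5.57%

Space savings = 1 - 48985/51876 = 5.57%


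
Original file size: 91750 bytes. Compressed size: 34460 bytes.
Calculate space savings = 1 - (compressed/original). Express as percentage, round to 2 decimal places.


ratio = compressed/original = 34460/91750 = 0.375586
savings = 1 - ratio = 1 - 0.375586 = 0.624414
as a percentage: 0.624414 * 100 = 62.44%

Space savings = 1 - 34460/91750 = 62.44%


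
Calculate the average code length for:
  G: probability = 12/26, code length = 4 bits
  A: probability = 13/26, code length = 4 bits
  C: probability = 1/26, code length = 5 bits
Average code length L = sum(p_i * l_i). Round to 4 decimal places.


Weighted contributions p_i * l_i:
  G: (12/26) * 4 = 48/26
  A: (13/26) * 4 = 52/26
  C: (1/26) * 5 = 5/26
Sum = (48 + 52 + 5)/26 = 105/26

L = 105/26 = 4.0385 bits/symbol
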